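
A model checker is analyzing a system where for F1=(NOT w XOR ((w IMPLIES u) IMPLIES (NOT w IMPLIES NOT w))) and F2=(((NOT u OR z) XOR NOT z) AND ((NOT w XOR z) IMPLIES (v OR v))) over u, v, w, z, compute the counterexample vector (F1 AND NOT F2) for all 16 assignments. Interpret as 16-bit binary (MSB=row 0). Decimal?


F1 = (NOT w XOR ((w IMPLIES u) IMPLIES (NOT w IMPLIES NOT w)))
F2 = (((NOT u OR z) XOR NOT z) AND ((NOT w XOR z) IMPLIES (v OR v)))
Counterexample to F1=>F2 is where F1=1 and F2=0.
Evaluate each row (bits = u,v,w,z, MSB first):
  row 0 [0000]: F1=0 F2=0 -> F1&~F2 -> 0
  row 1 [0001]: F1=0 F2=1 -> F1&~F2 -> 0
  row 2 [0010]: F1=1 F2=0 -> F1&~F2 -> 1
  row 3 [0011]: F1=1 F2=0 -> F1&~F2 -> 1
  row 4 [0100]: F1=0 F2=0 -> F1&~F2 -> 0
  row 5 [0101]: F1=0 F2=1 -> F1&~F2 -> 0
  row 6 [0110]: F1=1 F2=0 -> F1&~F2 -> 1
  row 7 [0111]: F1=1 F2=1 -> F1&~F2 -> 0
  row 8 [1000]: F1=0 F2=0 -> F1&~F2 -> 0
  row 9 [1001]: F1=0 F2=1 -> F1&~F2 -> 0
  row 10 [1010]: F1=1 F2=1 -> F1&~F2 -> 0
  row 11 [1011]: F1=1 F2=0 -> F1&~F2 -> 1
  row 12 [1100]: F1=0 F2=1 -> F1&~F2 -> 0
  row 13 [1101]: F1=0 F2=1 -> F1&~F2 -> 0
  row 14 [1110]: F1=1 F2=1 -> F1&~F2 -> 0
  row 15 [1111]: F1=1 F2=1 -> F1&~F2 -> 0
Full result column, 4 rows per line (u,v fixed per line; w,z runs 00..11 left to right):
  rows 0-3 [u,v=00]: 0011  = hex 3
  rows 4-7 [u,v=01]: 0010  = hex 2
  rows 8-11 [u,v=10]: 0001  = hex 1
  rows 12-15 [u,v=11]: 0000  = hex 0
Counterexample vector (row 0 .. row 15) = 0011001000010000
Output column grouped in 4s = 0011 0010 0001 0000 = 0x3210
Convert to decimal digit by digit (value = value*16 + digit):
  3 -> 3
  3*16 + 2 = 50
  50*16 + 1 = 801
  801*16 + 0 = 12816
Decimal = 12816

12816


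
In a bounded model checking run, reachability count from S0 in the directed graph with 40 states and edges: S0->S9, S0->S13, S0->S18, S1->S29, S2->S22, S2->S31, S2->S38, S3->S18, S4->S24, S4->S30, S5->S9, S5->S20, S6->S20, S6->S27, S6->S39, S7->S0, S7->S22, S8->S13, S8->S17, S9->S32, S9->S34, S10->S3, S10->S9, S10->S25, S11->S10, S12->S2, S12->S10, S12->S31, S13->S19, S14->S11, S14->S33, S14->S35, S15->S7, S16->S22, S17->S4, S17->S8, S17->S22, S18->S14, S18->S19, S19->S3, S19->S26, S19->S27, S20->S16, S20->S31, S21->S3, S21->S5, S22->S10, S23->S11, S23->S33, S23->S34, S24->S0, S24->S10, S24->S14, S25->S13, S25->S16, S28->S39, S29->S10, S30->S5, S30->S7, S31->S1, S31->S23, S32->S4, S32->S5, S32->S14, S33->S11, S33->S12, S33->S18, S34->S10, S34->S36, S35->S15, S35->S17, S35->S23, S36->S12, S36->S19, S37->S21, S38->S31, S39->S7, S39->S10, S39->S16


BFS from S0:
  layer 0: {S0}
  layer 1: {S9, S13, S18}
  layer 2: {S14, S19, S32, S34}
  layer 3: {S3, S4, S5, S10, S11, S26, S27, S33, S35, S36}
  layer 4: {S12, S15, S17, S20, S23, S24, S25, S30}
  layer 5: {S2, S7, S8, S16, S22, S31}
  layer 6: {S1, S38}
  layer 7: {S29}
Reachable set: {S0, S1, S2, S3, S4, S5, S7, S8, S9, S10, S11, S12, S13, S14, S15, S16, S17, S18, S19, S20, S22, S23, S24, S25, S26, S27, S29, S30, S31, S32, S33, S34, S35, S36, S38}
Count = 35

35


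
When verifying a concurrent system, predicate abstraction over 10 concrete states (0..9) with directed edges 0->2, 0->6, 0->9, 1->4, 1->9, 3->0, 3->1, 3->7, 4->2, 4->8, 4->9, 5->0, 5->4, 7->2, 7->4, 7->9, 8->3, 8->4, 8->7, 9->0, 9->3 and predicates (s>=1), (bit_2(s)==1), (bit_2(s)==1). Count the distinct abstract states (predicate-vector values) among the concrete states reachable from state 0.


BFS from 0:
Concrete reachable: {0, 1, 2, 3, 4, 6, 7, 8, 9}
Abstract via predicates (s>=1), (bit_2(s)==1), (bit_2(s)==1):
  (0,0,0) <- {0}
  (1,0,0) <- {1, 2, 3, 8, 9}
  (1,1,1) <- {4, 6, 7}
Distinct abstract states = 3

3


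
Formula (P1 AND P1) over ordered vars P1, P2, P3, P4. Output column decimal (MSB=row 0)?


Formula: (P1 AND P1) over P1, P2, P3, P4 (16 rows)
Evaluate each row (bits = P1,P2,P3,P4, MSB first):
  row 0 [0000]: (0 AND 0) -> 0
  row 1 [0001]: (0 AND 0) -> 0
  row 2 [0010]: (0 AND 0) -> 0
  row 3 [0011]: (0 AND 0) -> 0
  row 4 [0100]: (0 AND 0) -> 0
  row 5 [0101]: (0 AND 0) -> 0
  row 6 [0110]: (0 AND 0) -> 0
  row 7 [0111]: (0 AND 0) -> 0
  row 8 [1000]: (1 AND 1) -> 1
  row 9 [1001]: (1 AND 1) -> 1
  row 10 [1010]: (1 AND 1) -> 1
  row 11 [1011]: (1 AND 1) -> 1
  row 12 [1100]: (1 AND 1) -> 1
  row 13 [1101]: (1 AND 1) -> 1
  row 14 [1110]: (1 AND 1) -> 1
  row 15 [1111]: (1 AND 1) -> 1
Full result column, 4 rows per line (P1,P2 fixed per line; P3,P4 runs 00..11 left to right):
  rows 0-3 [P1,P2=00]: 0000  = hex 0
  rows 4-7 [P1,P2=01]: 0000  = hex 0
  rows 8-11 [P1,P2=10]: 1111  = hex F
  rows 12-15 [P1,P2=11]: 1111  = hex F
Output column (row 0 .. row 15) = 0000000011111111
Output column grouped in 4s = 0000 0000 1111 1111 = 0x00FF
Convert to decimal digit by digit (value = value*16 + digit):
  0 -> 0
  0*16 + 0 = 0
  0*16 + 15 (F) = 15
  15*16 + 15 (F) = 255
Decimal = 255

255


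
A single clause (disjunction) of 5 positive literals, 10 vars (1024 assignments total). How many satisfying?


Step 1: Total=2^10=1024
Step 2: Unsat when all 5 false: 2^5=32
Step 3: Sat=1024-32=992

992


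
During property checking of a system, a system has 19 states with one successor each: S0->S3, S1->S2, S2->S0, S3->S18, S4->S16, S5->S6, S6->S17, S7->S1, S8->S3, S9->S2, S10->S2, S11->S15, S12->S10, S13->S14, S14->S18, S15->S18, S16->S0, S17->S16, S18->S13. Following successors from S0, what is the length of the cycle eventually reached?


Trace from S0 until a state repeats:
  S0 -> S3 -> S18 -> S13 -> S14 -> S18
S18 first seen at step 2, revisited at step 5.
Cycle length = 5 - 2 = 3

3


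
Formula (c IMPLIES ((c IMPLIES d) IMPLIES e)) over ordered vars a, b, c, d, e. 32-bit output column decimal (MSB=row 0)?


Formula: (c IMPLIES ((c IMPLIES d) IMPLIES e)) over a, b, c, d, e (32 rows)
Evaluate each row (bits = a,b,c,d,e, MSB first):
  row 0 [00000]: (0 IMPLIES ((0 IMPLIES 0) IMPLIES 0)) -> 1
  row 1 [00001]: (0 IMPLIES ((0 IMPLIES 0) IMPLIES 1)) -> 1
  row 2 [00010]: (0 IMPLIES ((0 IMPLIES 1) IMPLIES 0)) -> 1
  row 3 [00011]: (0 IMPLIES ((0 IMPLIES 1) IMPLIES 1)) -> 1
  row 4 [00100]: (1 IMPLIES ((1 IMPLIES 0) IMPLIES 0)) -> 1
  row 5 [00101]: (1 IMPLIES ((1 IMPLIES 0) IMPLIES 1)) -> 1
  row 6 [00110]: (1 IMPLIES ((1 IMPLIES 1) IMPLIES 0)) -> 0
  row 7 [00111]: (1 IMPLIES ((1 IMPLIES 1) IMPLIES 1)) -> 1
  row 8 [01000]: (0 IMPLIES ((0 IMPLIES 0) IMPLIES 0)) -> 1
  row 9 [01001]: (0 IMPLIES ((0 IMPLIES 0) IMPLIES 1)) -> 1
  row 10 [01010]: (0 IMPLIES ((0 IMPLIES 1) IMPLIES 0)) -> 1
  row 11 [01011]: (0 IMPLIES ((0 IMPLIES 1) IMPLIES 1)) -> 1
  row 12 [01100]: (1 IMPLIES ((1 IMPLIES 0) IMPLIES 0)) -> 1
  row 13 [01101]: (1 IMPLIES ((1 IMPLIES 0) IMPLIES 1)) -> 1
  row 14 [01110]: (1 IMPLIES ((1 IMPLIES 1) IMPLIES 0)) -> 0
  row 15 [01111]: (1 IMPLIES ((1 IMPLIES 1) IMPLIES 1)) -> 1
  row 16 [10000]: (0 IMPLIES ((0 IMPLIES 0) IMPLIES 0)) -> 1
  row 17 [10001]: (0 IMPLIES ((0 IMPLIES 0) IMPLIES 1)) -> 1
  row 18 [10010]: (0 IMPLIES ((0 IMPLIES 1) IMPLIES 0)) -> 1
  row 19 [10011]: (0 IMPLIES ((0 IMPLIES 1) IMPLIES 1)) -> 1
  row 20 [10100]: (1 IMPLIES ((1 IMPLIES 0) IMPLIES 0)) -> 1
  row 21 [10101]: (1 IMPLIES ((1 IMPLIES 0) IMPLIES 1)) -> 1
  row 22 [10110]: (1 IMPLIES ((1 IMPLIES 1) IMPLIES 0)) -> 0
  row 23 [10111]: (1 IMPLIES ((1 IMPLIES 1) IMPLIES 1)) -> 1
  row 24 [11000]: (0 IMPLIES ((0 IMPLIES 0) IMPLIES 0)) -> 1
  row 25 [11001]: (0 IMPLIES ((0 IMPLIES 0) IMPLIES 1)) -> 1
  row 26 [11010]: (0 IMPLIES ((0 IMPLIES 1) IMPLIES 0)) -> 1
  row 27 [11011]: (0 IMPLIES ((0 IMPLIES 1) IMPLIES 1)) -> 1
  row 28 [11100]: (1 IMPLIES ((1 IMPLIES 0) IMPLIES 0)) -> 1
  row 29 [11101]: (1 IMPLIES ((1 IMPLIES 0) IMPLIES 1)) -> 1
  row 30 [11110]: (1 IMPLIES ((1 IMPLIES 1) IMPLIES 0)) -> 0
  row 31 [11111]: (1 IMPLIES ((1 IMPLIES 1) IMPLIES 1)) -> 1
Full result column, 4 rows per line (a,b,c fixed per line; d,e runs 00..11 left to right):
  rows 0-3 [a,b,c=000]: 1111  = hex F
  rows 4-7 [a,b,c=001]: 1101  = hex D
  rows 8-11 [a,b,c=010]: 1111  = hex F
  rows 12-15 [a,b,c=011]: 1101  = hex D
  rows 16-19 [a,b,c=100]: 1111  = hex F
  rows 20-23 [a,b,c=101]: 1101  = hex D
  rows 24-27 [a,b,c=110]: 1111  = hex F
  rows 28-31 [a,b,c=111]: 1101  = hex D
Output column (row 0 .. row 31) = 11111101111111011111110111111101
Output column grouped in 4s = 1111 1101 1111 1101 1111 1101 1111 1101 = 0xFDFDFDFD
Convert to decimal digit by digit (value = value*16 + digit):
  F -> 15
  15*16 + 13 (D) = 253
  253*16 + 15 (F) = 4063
  4063*16 + 13 (D) = 65021
  65021*16 + 15 (F) = 1040351
  1040351*16 + 13 (D) = 16645629
  16645629*16 + 15 (F) = 266330079
  266330079*16 + 13 (D) = 4261281277
Decimal = 4261281277

4261281277


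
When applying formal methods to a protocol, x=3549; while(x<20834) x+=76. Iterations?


Step 1: x goes from 3549 toward 20834 by 76; the body runs while x<20834, so iterations = ceil((bound-start)/step)
Step 2: Distance=17285
Step 3: ceil(17285/76)=228

228


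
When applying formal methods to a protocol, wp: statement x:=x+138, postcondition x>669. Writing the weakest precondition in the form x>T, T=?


Formula: wp(x:=E, P) = P[E/x] (substitute E for x in postcondition)
Step 1: Postcondition: x>669
Step 2: Substitute x+138 for x: x+138>669
Step 3: Solve for x: x > 669-138 = 531

531


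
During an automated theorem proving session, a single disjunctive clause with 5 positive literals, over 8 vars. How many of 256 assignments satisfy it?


Step 1: Total=2^8=256
Step 2: Unsat when all 5 false: 2^3=8
Step 3: Sat=256-8=248

248


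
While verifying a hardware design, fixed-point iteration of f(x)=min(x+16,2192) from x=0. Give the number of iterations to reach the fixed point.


Step 1: x=0, cap=2192, increment=16
Step 2: x grows by 16 each step until capped at 2192; fixed point is x=2192
Step 3: iterations = ceil(2192/16) = 137

137


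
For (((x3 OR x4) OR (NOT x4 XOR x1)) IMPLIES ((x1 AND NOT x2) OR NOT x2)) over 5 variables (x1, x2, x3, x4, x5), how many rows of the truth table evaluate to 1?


Formula: (((x3 OR x4) OR (NOT x4 XOR x1)) IMPLIES ((x1 AND NOT x2) OR NOT x2)) over 5 vars (32 rows)
Evaluate each row (x1, x2, x3, x4, x5 as bits, MSB first):
  row 0 [00000]: (((0 OR 0) OR (NOT 0 XOR 0)) IMPLIES ((0 AND NOT 0) OR NOT 0)) -> 1
  row 1 [00001]: (((0 OR 0) OR (NOT 0 XOR 0)) IMPLIES ((0 AND NOT 0) OR NOT 0)) -> 1
  row 2 [00010]: (((0 OR 1) OR (NOT 1 XOR 0)) IMPLIES ((0 AND NOT 0) OR NOT 0)) -> 1
  row 3 [00011]: (((0 OR 1) OR (NOT 1 XOR 0)) IMPLIES ((0 AND NOT 0) OR NOT 0)) -> 1
  row 4 [00100]: (((1 OR 0) OR (NOT 0 XOR 0)) IMPLIES ((0 AND NOT 0) OR NOT 0)) -> 1
  row 5 [00101]: (((1 OR 0) OR (NOT 0 XOR 0)) IMPLIES ((0 AND NOT 0) OR NOT 0)) -> 1
  row 6 [00110]: (((1 OR 1) OR (NOT 1 XOR 0)) IMPLIES ((0 AND NOT 0) OR NOT 0)) -> 1
  row 7 [00111]: (((1 OR 1) OR (NOT 1 XOR 0)) IMPLIES ((0 AND NOT 0) OR NOT 0)) -> 1
  row 8 [01000]: (((0 OR 0) OR (NOT 0 XOR 0)) IMPLIES ((0 AND NOT 1) OR NOT 1)) -> 0
  row 9 [01001]: (((0 OR 0) OR (NOT 0 XOR 0)) IMPLIES ((0 AND NOT 1) OR NOT 1)) -> 0
  row 10 [01010]: (((0 OR 1) OR (NOT 1 XOR 0)) IMPLIES ((0 AND NOT 1) OR NOT 1)) -> 0
  row 11 [01011]: (((0 OR 1) OR (NOT 1 XOR 0)) IMPLIES ((0 AND NOT 1) OR NOT 1)) -> 0
  row 12 [01100]: (((1 OR 0) OR (NOT 0 XOR 0)) IMPLIES ((0 AND NOT 1) OR NOT 1)) -> 0
  row 13 [01101]: (((1 OR 0) OR (NOT 0 XOR 0)) IMPLIES ((0 AND NOT 1) OR NOT 1)) -> 0
  row 14 [01110]: (((1 OR 1) OR (NOT 1 XOR 0)) IMPLIES ((0 AND NOT 1) OR NOT 1)) -> 0
  row 15 [01111]: (((1 OR 1) OR (NOT 1 XOR 0)) IMPLIES ((0 AND NOT 1) OR NOT 1)) -> 0
  row 16 [10000]: (((0 OR 0) OR (NOT 0 XOR 1)) IMPLIES ((1 AND NOT 0) OR NOT 0)) -> 1
  row 17 [10001]: (((0 OR 0) OR (NOT 0 XOR 1)) IMPLIES ((1 AND NOT 0) OR NOT 0)) -> 1
  row 18 [10010]: (((0 OR 1) OR (NOT 1 XOR 1)) IMPLIES ((1 AND NOT 0) OR NOT 0)) -> 1
  row 19 [10011]: (((0 OR 1) OR (NOT 1 XOR 1)) IMPLIES ((1 AND NOT 0) OR NOT 0)) -> 1
  row 20 [10100]: (((1 OR 0) OR (NOT 0 XOR 1)) IMPLIES ((1 AND NOT 0) OR NOT 0)) -> 1
  row 21 [10101]: (((1 OR 0) OR (NOT 0 XOR 1)) IMPLIES ((1 AND NOT 0) OR NOT 0)) -> 1
  row 22 [10110]: (((1 OR 1) OR (NOT 1 XOR 1)) IMPLIES ((1 AND NOT 0) OR NOT 0)) -> 1
  row 23 [10111]: (((1 OR 1) OR (NOT 1 XOR 1)) IMPLIES ((1 AND NOT 0) OR NOT 0)) -> 1
  row 24 [11000]: (((0 OR 0) OR (NOT 0 XOR 1)) IMPLIES ((1 AND NOT 1) OR NOT 1)) -> 1
  row 25 [11001]: (((0 OR 0) OR (NOT 0 XOR 1)) IMPLIES ((1 AND NOT 1) OR NOT 1)) -> 1
  row 26 [11010]: (((0 OR 1) OR (NOT 1 XOR 1)) IMPLIES ((1 AND NOT 1) OR NOT 1)) -> 0
  row 27 [11011]: (((0 OR 1) OR (NOT 1 XOR 1)) IMPLIES ((1 AND NOT 1) OR NOT 1)) -> 0
  row 28 [11100]: (((1 OR 0) OR (NOT 0 XOR 1)) IMPLIES ((1 AND NOT 1) OR NOT 1)) -> 0
  row 29 [11101]: (((1 OR 0) OR (NOT 0 XOR 1)) IMPLIES ((1 AND NOT 1) OR NOT 1)) -> 0
  row 30 [11110]: (((1 OR 1) OR (NOT 1 XOR 1)) IMPLIES ((1 AND NOT 1) OR NOT 1)) -> 0
  row 31 [11111]: (((1 OR 1) OR (NOT 1 XOR 1)) IMPLIES ((1 AND NOT 1) OR NOT 1)) -> 0
Full result column, 8 rows per line (x1,x2 fixed per line; x3,x4,x5 runs 000..111 left to right):
  rows 0-7 [x1,x2=00]: 11111111  (ones: 8)
  rows 8-15 [x1,x2=01]: 00000000  (ones: 0)
  rows 16-23 [x1,x2=10]: 11111111  (ones: 8)
  rows 24-31 [x1,x2=11]: 11000000  (ones: 2)
Count of 1-rows = 8+0+8+2 = 18

18


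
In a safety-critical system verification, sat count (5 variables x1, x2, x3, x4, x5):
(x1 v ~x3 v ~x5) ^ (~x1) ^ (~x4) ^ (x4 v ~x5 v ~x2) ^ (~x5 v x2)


CNF with 5 clauses over 5 vars (32 assignments).
An assignment satisfies CNF iff every clause has >=1 true literal.
Check each row (bits = x1,x2,x3,x4,x5; clause T/F shown):
  row 0 [00000]: clauses=TTTTT -> 1
  row 1 [00001]: clauses=TTTTF -> 0
  row 2 [00010]: clauses=TTFTT -> 0
  row 3 [00011]: clauses=TTFTF -> 0
  row 4 [00100]: clauses=TTTTT -> 1
  row 5 [00101]: clauses=FTTTF -> 0
  row 6 [00110]: clauses=TTFTT -> 0
  row 7 [00111]: clauses=FTFTF -> 0
  row 8 [01000]: clauses=TTTTT -> 1
  row 9 [01001]: clauses=TTTFT -> 0
  row 10 [01010]: clauses=TTFTT -> 0
  row 11 [01011]: clauses=TTFTT -> 0
  row 12 [01100]: clauses=TTTTT -> 1
  row 13 [01101]: clauses=FTTFT -> 0
  row 14 [01110]: clauses=TTFTT -> 0
  row 15 [01111]: clauses=FTFTT -> 0
  row 16 [10000]: clauses=TFTTT -> 0
  row 17 [10001]: clauses=TFTTF -> 0
  row 18 [10010]: clauses=TFFTT -> 0
  row 19 [10011]: clauses=TFFTF -> 0
  row 20 [10100]: clauses=TFTTT -> 0
  row 21 [10101]: clauses=TFTTF -> 0
  row 22 [10110]: clauses=TFFTT -> 0
  row 23 [10111]: clauses=TFFTF -> 0
  row 24 [11000]: clauses=TFTTT -> 0
  row 25 [11001]: clauses=TFTFT -> 0
  row 26 [11010]: clauses=TFFTT -> 0
  row 27 [11011]: clauses=TFFTT -> 0
  row 28 [11100]: clauses=TFTTT -> 0
  row 29 [11101]: clauses=TFTFT -> 0
  row 30 [11110]: clauses=TFFTT -> 0
  row 31 [11111]: clauses=TFFTT -> 0
Full result column, 8 rows per line (x1,x2 fixed per line; x3,x4,x5 runs 000..111 left to right):
  rows 0-7 [x1,x2=00]: 10001000  (ones: 2)
  rows 8-15 [x1,x2=01]: 10001000  (ones: 2)
  rows 16-23 [x1,x2=10]: 00000000  (ones: 0)
  rows 24-31 [x1,x2=11]: 00000000  (ones: 0)
Satisfying assignments = 2+2+0+0 = 4

4


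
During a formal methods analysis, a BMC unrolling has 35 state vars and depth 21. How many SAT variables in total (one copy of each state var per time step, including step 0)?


BMC unrolls to depth k, creating one copy of each state var for steps 0..k.
Step count = 21 + 1 = 22 (steps 0 through 21)
Vars per step = 35
Total = 35 * 22 = 770

770


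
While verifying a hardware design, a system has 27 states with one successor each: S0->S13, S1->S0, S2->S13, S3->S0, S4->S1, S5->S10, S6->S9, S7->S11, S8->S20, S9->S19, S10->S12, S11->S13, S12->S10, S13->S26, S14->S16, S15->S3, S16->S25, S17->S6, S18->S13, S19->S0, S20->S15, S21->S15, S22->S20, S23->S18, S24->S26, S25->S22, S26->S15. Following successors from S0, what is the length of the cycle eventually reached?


Trace from S0 until a state repeats:
  S0 -> S13 -> S26 -> S15 -> S3 -> S0
S0 first seen at step 0, revisited at step 5.
Cycle length = 5 - 0 = 5

5


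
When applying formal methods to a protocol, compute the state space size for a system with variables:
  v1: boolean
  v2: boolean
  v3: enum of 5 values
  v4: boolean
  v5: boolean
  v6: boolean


State space = product of domain sizes of all variables.
Domain sizes:
  v1 (boolean): 2
  v2 (boolean): 2
  v3 (enum of 5 values): 5
  v4 (boolean): 2
  v5 (boolean): 2
  v6 (boolean): 2
Product = 2 * 2 * 5 * 2 * 2 * 2 = 160

160


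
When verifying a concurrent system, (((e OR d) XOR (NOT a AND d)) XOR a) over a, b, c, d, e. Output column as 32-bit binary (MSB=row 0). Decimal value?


Formula: (((e OR d) XOR (NOT a AND d)) XOR a) over a, b, c, d, e (32 rows)
Evaluate each row (bits = a,b,c,d,e, MSB first):
  row 0 [00000]: (((0 OR 0) XOR (NOT 0 AND 0)) XOR 0) -> 0
  row 1 [00001]: (((1 OR 0) XOR (NOT 0 AND 0)) XOR 0) -> 1
  row 2 [00010]: (((0 OR 1) XOR (NOT 0 AND 1)) XOR 0) -> 0
  row 3 [00011]: (((1 OR 1) XOR (NOT 0 AND 1)) XOR 0) -> 0
  row 4 [00100]: (((0 OR 0) XOR (NOT 0 AND 0)) XOR 0) -> 0
  row 5 [00101]: (((1 OR 0) XOR (NOT 0 AND 0)) XOR 0) -> 1
  row 6 [00110]: (((0 OR 1) XOR (NOT 0 AND 1)) XOR 0) -> 0
  row 7 [00111]: (((1 OR 1) XOR (NOT 0 AND 1)) XOR 0) -> 0
  row 8 [01000]: (((0 OR 0) XOR (NOT 0 AND 0)) XOR 0) -> 0
  row 9 [01001]: (((1 OR 0) XOR (NOT 0 AND 0)) XOR 0) -> 1
  row 10 [01010]: (((0 OR 1) XOR (NOT 0 AND 1)) XOR 0) -> 0
  row 11 [01011]: (((1 OR 1) XOR (NOT 0 AND 1)) XOR 0) -> 0
  row 12 [01100]: (((0 OR 0) XOR (NOT 0 AND 0)) XOR 0) -> 0
  row 13 [01101]: (((1 OR 0) XOR (NOT 0 AND 0)) XOR 0) -> 1
  row 14 [01110]: (((0 OR 1) XOR (NOT 0 AND 1)) XOR 0) -> 0
  row 15 [01111]: (((1 OR 1) XOR (NOT 0 AND 1)) XOR 0) -> 0
  row 16 [10000]: (((0 OR 0) XOR (NOT 1 AND 0)) XOR 1) -> 1
  row 17 [10001]: (((1 OR 0) XOR (NOT 1 AND 0)) XOR 1) -> 0
  row 18 [10010]: (((0 OR 1) XOR (NOT 1 AND 1)) XOR 1) -> 0
  row 19 [10011]: (((1 OR 1) XOR (NOT 1 AND 1)) XOR 1) -> 0
  row 20 [10100]: (((0 OR 0) XOR (NOT 1 AND 0)) XOR 1) -> 1
  row 21 [10101]: (((1 OR 0) XOR (NOT 1 AND 0)) XOR 1) -> 0
  row 22 [10110]: (((0 OR 1) XOR (NOT 1 AND 1)) XOR 1) -> 0
  row 23 [10111]: (((1 OR 1) XOR (NOT 1 AND 1)) XOR 1) -> 0
  row 24 [11000]: (((0 OR 0) XOR (NOT 1 AND 0)) XOR 1) -> 1
  row 25 [11001]: (((1 OR 0) XOR (NOT 1 AND 0)) XOR 1) -> 0
  row 26 [11010]: (((0 OR 1) XOR (NOT 1 AND 1)) XOR 1) -> 0
  row 27 [11011]: (((1 OR 1) XOR (NOT 1 AND 1)) XOR 1) -> 0
  row 28 [11100]: (((0 OR 0) XOR (NOT 1 AND 0)) XOR 1) -> 1
  row 29 [11101]: (((1 OR 0) XOR (NOT 1 AND 0)) XOR 1) -> 0
  row 30 [11110]: (((0 OR 1) XOR (NOT 1 AND 1)) XOR 1) -> 0
  row 31 [11111]: (((1 OR 1) XOR (NOT 1 AND 1)) XOR 1) -> 0
Full result column, 4 rows per line (a,b,c fixed per line; d,e runs 00..11 left to right):
  rows 0-3 [a,b,c=000]: 0100  = hex 4
  rows 4-7 [a,b,c=001]: 0100  = hex 4
  rows 8-11 [a,b,c=010]: 0100  = hex 4
  rows 12-15 [a,b,c=011]: 0100  = hex 4
  rows 16-19 [a,b,c=100]: 1000  = hex 8
  rows 20-23 [a,b,c=101]: 1000  = hex 8
  rows 24-27 [a,b,c=110]: 1000  = hex 8
  rows 28-31 [a,b,c=111]: 1000  = hex 8
Output column (row 0 .. row 31) = 01000100010001001000100010001000
Output column grouped in 4s = 0100 0100 0100 0100 1000 1000 1000 1000 = 0x44448888
Convert to decimal digit by digit (value = value*16 + digit):
  4 -> 4
  4*16 + 4 = 68
  68*16 + 4 = 1092
  1092*16 + 4 = 17476
  17476*16 + 8 = 279624
  279624*16 + 8 = 4473992
  4473992*16 + 8 = 71583880
  71583880*16 + 8 = 1145342088
Decimal = 1145342088

1145342088


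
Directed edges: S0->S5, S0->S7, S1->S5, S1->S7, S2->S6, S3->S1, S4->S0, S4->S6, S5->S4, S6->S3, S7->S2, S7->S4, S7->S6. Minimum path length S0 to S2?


BFS layer-by-layer from S0:
  dist 0: {S0}
  dist 1: {S5, S7}
  dist 2: {S2, S4, S6}
  -> S2 reached at distance 2
Shortest path length = 2

2


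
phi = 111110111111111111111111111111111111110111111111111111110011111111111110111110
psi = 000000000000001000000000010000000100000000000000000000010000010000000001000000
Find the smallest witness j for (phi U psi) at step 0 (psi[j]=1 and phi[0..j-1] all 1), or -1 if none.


(phi U psi) at 0: need smallest j with psi[j]=1 and phi[i]=1 for all i in [0,j).
Scan from step 0:
  step 0: phi=1, psi=0 -> continue
  step 1: phi=1, psi=0 -> continue
  step 2: phi=1, psi=0 -> continue
  step 3: phi=1, psi=0 -> continue
  step 5: phi=0 -> phi-prefix broken from here
  step 14: psi=1 but phi already failed -> not a witness
  step 25: psi=1 but phi already failed -> not a witness
  step 33: psi=1 but phi already failed -> not a witness
  step 55: psi=1 but phi already failed -> not a witness
  step 61: psi=1 but phi already failed -> not a witness
  step 71: psi=1 but phi already failed -> not a witness
  end of trace: no witness -> -1
Witness step = -1

-1


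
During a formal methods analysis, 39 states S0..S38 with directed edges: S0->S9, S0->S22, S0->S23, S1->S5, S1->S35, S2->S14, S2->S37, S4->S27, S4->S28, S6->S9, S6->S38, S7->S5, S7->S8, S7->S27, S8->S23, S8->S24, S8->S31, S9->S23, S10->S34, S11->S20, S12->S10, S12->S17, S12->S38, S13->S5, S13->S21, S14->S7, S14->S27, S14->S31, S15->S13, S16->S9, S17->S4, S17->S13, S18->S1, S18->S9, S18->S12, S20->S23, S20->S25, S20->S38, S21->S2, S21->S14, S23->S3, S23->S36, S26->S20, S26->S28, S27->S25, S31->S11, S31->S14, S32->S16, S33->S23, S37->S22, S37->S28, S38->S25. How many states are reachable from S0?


BFS from S0:
  layer 0: {S0}
  layer 1: {S9, S22, S23}
  layer 2: {S3, S36}
Reachable set: {S0, S3, S9, S22, S23, S36}
Count = 6

6


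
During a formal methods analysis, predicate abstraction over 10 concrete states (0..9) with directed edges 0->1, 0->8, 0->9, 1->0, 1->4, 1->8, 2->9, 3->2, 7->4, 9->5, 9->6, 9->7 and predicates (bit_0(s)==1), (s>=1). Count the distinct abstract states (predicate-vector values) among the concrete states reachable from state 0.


BFS from 0:
Concrete reachable: {0, 1, 4, 5, 6, 7, 8, 9}
Abstract via predicates (bit_0(s)==1), (s>=1):
  (0,0) <- {0}
  (0,1) <- {4, 6, 8}
  (1,1) <- {1, 5, 7, 9}
Distinct abstract states = 3

3


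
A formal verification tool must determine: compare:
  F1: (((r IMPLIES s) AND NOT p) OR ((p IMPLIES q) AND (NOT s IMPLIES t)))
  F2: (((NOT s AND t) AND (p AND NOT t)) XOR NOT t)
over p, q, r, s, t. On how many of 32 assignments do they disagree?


F1 = (((r IMPLIES s) AND NOT p) OR ((p IMPLIES q) AND (NOT s IMPLIES t)))
F2 = (((NOT s AND t) AND (p AND NOT t)) XOR NOT t)
Evaluate both on each of 32 rows (bits = p,q,r,s,t):
  row 0 [00000]: F1=1 F2=1 -> 0
  row 1 [00001]: F1=1 F2=0 (differ) -> 1
  row 2 [00010]: F1=1 F2=1 -> 0
  row 3 [00011]: F1=1 F2=0 (differ) -> 1
  row 4 [00100]: F1=0 F2=1 (differ) -> 1
  row 5 [00101]: F1=1 F2=0 (differ) -> 1
  row 6 [00110]: F1=1 F2=1 -> 0
  row 7 [00111]: F1=1 F2=0 (differ) -> 1
  row 8 [01000]: F1=1 F2=1 -> 0
  row 9 [01001]: F1=1 F2=0 (differ) -> 1
  row 10 [01010]: F1=1 F2=1 -> 0
  row 11 [01011]: F1=1 F2=0 (differ) -> 1
  row 12 [01100]: F1=0 F2=1 (differ) -> 1
  row 13 [01101]: F1=1 F2=0 (differ) -> 1
  row 14 [01110]: F1=1 F2=1 -> 0
  row 15 [01111]: F1=1 F2=0 (differ) -> 1
  row 16 [10000]: F1=0 F2=1 (differ) -> 1
  row 17 [10001]: F1=0 F2=0 -> 0
  row 18 [10010]: F1=0 F2=1 (differ) -> 1
  row 19 [10011]: F1=0 F2=0 -> 0
  row 20 [10100]: F1=0 F2=1 (differ) -> 1
  row 21 [10101]: F1=0 F2=0 -> 0
  row 22 [10110]: F1=0 F2=1 (differ) -> 1
  row 23 [10111]: F1=0 F2=0 -> 0
  row 24 [11000]: F1=0 F2=1 (differ) -> 1
  row 25 [11001]: F1=1 F2=0 (differ) -> 1
  row 26 [11010]: F1=1 F2=1 -> 0
  row 27 [11011]: F1=1 F2=0 (differ) -> 1
  row 28 [11100]: F1=0 F2=1 (differ) -> 1
  row 29 [11101]: F1=1 F2=0 (differ) -> 1
  row 30 [11110]: F1=1 F2=1 -> 0
  row 31 [11111]: F1=1 F2=0 (differ) -> 1
Full result column, 8 rows per line (p,q fixed per line; r,s,t runs 000..111 left to right):
  rows 0-7 [p,q=00]: 01011101  (ones: 5)
  rows 8-15 [p,q=01]: 01011101  (ones: 5)
  rows 16-23 [p,q=10]: 10101010  (ones: 4)
  rows 24-31 [p,q=11]: 11011101  (ones: 6)
Disagreements = 5+5+4+6 = 20

20


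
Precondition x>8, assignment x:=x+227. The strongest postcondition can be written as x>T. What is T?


Formula: sp(P, x:=E) = exists old_x. (x = E[old_x/x]) AND P[old_x/x] (old_x is the value of x before the assignment; eliminate old_x by solving x = E[old_x/x] for old_x)
Step 1: Precondition P: x>8, i.e. old_x > 8
Step 2: Assignment gives x = old_x + 227, so old_x = x - 227
Step 3: Substitute into P: x - 227 > 8
Step 4: Simplify: x > 8+227 = 235

235


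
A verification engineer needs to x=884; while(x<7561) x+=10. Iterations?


Step 1: x goes from 884 toward 7561 by 10; the body runs while x<7561, so iterations = ceil((bound-start)/step)
Step 2: Distance=6677
Step 3: ceil(6677/10)=668

668


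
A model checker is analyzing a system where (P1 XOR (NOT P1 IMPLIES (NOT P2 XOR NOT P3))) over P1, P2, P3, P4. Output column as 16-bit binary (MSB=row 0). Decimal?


Formula: (P1 XOR (NOT P1 IMPLIES (NOT P2 XOR NOT P3))) over P1, P2, P3, P4 (16 rows)
Evaluate each row (bits = P1,P2,P3,P4, MSB first):
  row 0 [0000]: (0 XOR (NOT 0 IMPLIES (NOT 0 XOR NOT 0))) -> 0
  row 1 [0001]: (0 XOR (NOT 0 IMPLIES (NOT 0 XOR NOT 0))) -> 0
  row 2 [0010]: (0 XOR (NOT 0 IMPLIES (NOT 0 XOR NOT 1))) -> 1
  row 3 [0011]: (0 XOR (NOT 0 IMPLIES (NOT 0 XOR NOT 1))) -> 1
  row 4 [0100]: (0 XOR (NOT 0 IMPLIES (NOT 1 XOR NOT 0))) -> 1
  row 5 [0101]: (0 XOR (NOT 0 IMPLIES (NOT 1 XOR NOT 0))) -> 1
  row 6 [0110]: (0 XOR (NOT 0 IMPLIES (NOT 1 XOR NOT 1))) -> 0
  row 7 [0111]: (0 XOR (NOT 0 IMPLIES (NOT 1 XOR NOT 1))) -> 0
  row 8 [1000]: (1 XOR (NOT 1 IMPLIES (NOT 0 XOR NOT 0))) -> 0
  row 9 [1001]: (1 XOR (NOT 1 IMPLIES (NOT 0 XOR NOT 0))) -> 0
  row 10 [1010]: (1 XOR (NOT 1 IMPLIES (NOT 0 XOR NOT 1))) -> 0
  row 11 [1011]: (1 XOR (NOT 1 IMPLIES (NOT 0 XOR NOT 1))) -> 0
  row 12 [1100]: (1 XOR (NOT 1 IMPLIES (NOT 1 XOR NOT 0))) -> 0
  row 13 [1101]: (1 XOR (NOT 1 IMPLIES (NOT 1 XOR NOT 0))) -> 0
  row 14 [1110]: (1 XOR (NOT 1 IMPLIES (NOT 1 XOR NOT 1))) -> 0
  row 15 [1111]: (1 XOR (NOT 1 IMPLIES (NOT 1 XOR NOT 1))) -> 0
Full result column, 4 rows per line (P1,P2 fixed per line; P3,P4 runs 00..11 left to right):
  rows 0-3 [P1,P2=00]: 0011  = hex 3
  rows 4-7 [P1,P2=01]: 1100  = hex C
  rows 8-11 [P1,P2=10]: 0000  = hex 0
  rows 12-15 [P1,P2=11]: 0000  = hex 0
Output column (row 0 .. row 15) = 0011110000000000
Output column grouped in 4s = 0011 1100 0000 0000 = 0x3C00
Convert to decimal digit by digit (value = value*16 + digit):
  3 -> 3
  3*16 + 12 (C) = 60
  60*16 + 0 = 960
  960*16 + 0 = 15360
Decimal = 15360

15360


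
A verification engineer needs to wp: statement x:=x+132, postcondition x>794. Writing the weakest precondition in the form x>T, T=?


Formula: wp(x:=E, P) = P[E/x] (substitute E for x in postcondition)
Step 1: Postcondition: x>794
Step 2: Substitute x+132 for x: x+132>794
Step 3: Solve for x: x > 794-132 = 662

662


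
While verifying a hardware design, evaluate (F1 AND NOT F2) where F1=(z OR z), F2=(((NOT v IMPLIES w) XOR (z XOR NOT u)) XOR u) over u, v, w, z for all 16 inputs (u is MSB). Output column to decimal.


F1 = (z OR z)
F2 = (((NOT v IMPLIES w) XOR (z XOR NOT u)) XOR u)
Counterexample to F1=>F2 is where F1=1 and F2=0.
Evaluate each row (bits = u,v,w,z, MSB first):
  row 0 [0000]: F1=0 F2=1 -> F1&~F2 -> 0
  row 1 [0001]: F1=1 F2=0 -> F1&~F2 -> 1
  row 2 [0010]: F1=0 F2=0 -> F1&~F2 -> 0
  row 3 [0011]: F1=1 F2=1 -> F1&~F2 -> 0
  row 4 [0100]: F1=0 F2=0 -> F1&~F2 -> 0
  row 5 [0101]: F1=1 F2=1 -> F1&~F2 -> 0
  row 6 [0110]: F1=0 F2=0 -> F1&~F2 -> 0
  row 7 [0111]: F1=1 F2=1 -> F1&~F2 -> 0
  row 8 [1000]: F1=0 F2=1 -> F1&~F2 -> 0
  row 9 [1001]: F1=1 F2=0 -> F1&~F2 -> 1
  row 10 [1010]: F1=0 F2=0 -> F1&~F2 -> 0
  row 11 [1011]: F1=1 F2=1 -> F1&~F2 -> 0
  row 12 [1100]: F1=0 F2=0 -> F1&~F2 -> 0
  row 13 [1101]: F1=1 F2=1 -> F1&~F2 -> 0
  row 14 [1110]: F1=0 F2=0 -> F1&~F2 -> 0
  row 15 [1111]: F1=1 F2=1 -> F1&~F2 -> 0
Full result column, 4 rows per line (u,v fixed per line; w,z runs 00..11 left to right):
  rows 0-3 [u,v=00]: 0100  = hex 4
  rows 4-7 [u,v=01]: 0000  = hex 0
  rows 8-11 [u,v=10]: 0100  = hex 4
  rows 12-15 [u,v=11]: 0000  = hex 0
Counterexample vector (row 0 .. row 15) = 0100000001000000
Output column grouped in 4s = 0100 0000 0100 0000 = 0x4040
Convert to decimal digit by digit (value = value*16 + digit):
  4 -> 4
  4*16 + 0 = 64
  64*16 + 4 = 1028
  1028*16 + 0 = 16448
Decimal = 16448

16448


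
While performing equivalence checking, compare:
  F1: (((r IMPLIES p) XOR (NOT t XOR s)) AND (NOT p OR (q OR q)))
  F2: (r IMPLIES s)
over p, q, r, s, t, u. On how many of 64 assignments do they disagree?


F1 = (((r IMPLIES p) XOR (NOT t XOR s)) AND (NOT p OR (q OR q)))
F2 = (r IMPLIES s)
Evaluate both on each of 64 rows (bits = p,q,r,s,t,u):
  row 0 [000000]: F1=0 F2=1 (differ) -> 1
  row 1 [000001]: F1=0 F2=1 (differ) -> 1
  row 2 [000010]: F1=1 F2=1 -> 0
  row 3 [000011]: F1=1 F2=1 -> 0
  row 4 [000100]: F1=1 F2=1 -> 0
  (every remaining row is evaluated the same way; all 64 results are listed next)
Full result column, 8 rows per line (p,q,r fixed per line; s,t,u runs 000..111 left to right):
  rows 0-7 [p,q,r=000]: 11000011  (ones: 4)
  rows 8-15 [p,q,r=001]: 11001100  (ones: 4)
  rows 16-23 [p,q,r=010]: 11000011  (ones: 4)
  rows 24-31 [p,q,r=011]: 11001100  (ones: 4)
  rows 32-39 [p,q,r=100]: 11111111  (ones: 8)
  rows 40-47 [p,q,r=101]: 00001111  (ones: 4)
  rows 48-55 [p,q,r=110]: 11000011  (ones: 4)
  rows 56-63 [p,q,r=111]: 00110011  (ones: 4)
Disagreements = 4+4+4+4+8+4+4+4 = 36

36


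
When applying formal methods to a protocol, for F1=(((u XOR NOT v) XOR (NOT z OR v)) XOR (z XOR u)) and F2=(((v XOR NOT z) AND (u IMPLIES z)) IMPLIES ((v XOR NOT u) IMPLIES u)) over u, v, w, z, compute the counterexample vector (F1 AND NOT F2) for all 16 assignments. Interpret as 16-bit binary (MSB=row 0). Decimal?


F1 = (((u XOR NOT v) XOR (NOT z OR v)) XOR (z XOR u))
F2 = (((v XOR NOT z) AND (u IMPLIES z)) IMPLIES ((v XOR NOT u) IMPLIES u))
Counterexample to F1=>F2 is where F1=1 and F2=0.
Evaluate each row (bits = u,v,w,z, MSB first):
  row 0 [0000]: F1=0 F2=0 -> F1&~F2 -> 0
  row 1 [0001]: F1=0 F2=1 -> F1&~F2 -> 0
  row 2 [0010]: F1=0 F2=0 -> F1&~F2 -> 0
  row 3 [0011]: F1=0 F2=1 -> F1&~F2 -> 0
  row 4 [0100]: F1=1 F2=1 -> F1&~F2 -> 0
  row 5 [0101]: F1=0 F2=1 -> F1&~F2 -> 0
  row 6 [0110]: F1=1 F2=1 -> F1&~F2 -> 0
  row 7 [0111]: F1=0 F2=1 -> F1&~F2 -> 0
  row 8 [1000]: F1=0 F2=1 -> F1&~F2 -> 0
  row 9 [1001]: F1=0 F2=1 -> F1&~F2 -> 0
  row 10 [1010]: F1=0 F2=1 -> F1&~F2 -> 0
  row 11 [1011]: F1=0 F2=1 -> F1&~F2 -> 0
  row 12 [1100]: F1=1 F2=1 -> F1&~F2 -> 0
  row 13 [1101]: F1=0 F2=1 -> F1&~F2 -> 0
  row 14 [1110]: F1=1 F2=1 -> F1&~F2 -> 0
  row 15 [1111]: F1=0 F2=1 -> F1&~F2 -> 0
Full result column, 4 rows per line (u,v fixed per line; w,z runs 00..11 left to right):
  rows 0-3 [u,v=00]: 0000  = hex 0
  rows 4-7 [u,v=01]: 0000  = hex 0
  rows 8-11 [u,v=10]: 0000  = hex 0
  rows 12-15 [u,v=11]: 0000  = hex 0
Counterexample vector (row 0 .. row 15) = 0000000000000000
Output column grouped in 4s = 0000 0000 0000 0000 = 0x0000
Convert to decimal digit by digit (value = value*16 + digit):
  0 -> 0
  0*16 + 0 = 0
  0*16 + 0 = 0
  0*16 + 0 = 0
Decimal = 0

0


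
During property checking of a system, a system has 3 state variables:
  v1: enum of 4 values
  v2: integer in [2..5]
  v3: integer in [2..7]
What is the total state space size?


State space = product of domain sizes of all variables.
Domain sizes:
  v1 (enum of 4 values): 4
  v2 (integer in [2..5]): 4
  v3 (integer in [2..7]): 6
Product = 4 * 4 * 6 = 96

96


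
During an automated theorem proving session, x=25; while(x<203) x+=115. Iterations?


Step 1: x goes from 25 toward 203 by 115; the body runs while x<203, so iterations = ceil((bound-start)/step)
Step 2: Distance=178
Step 3: ceil(178/115)=2

2


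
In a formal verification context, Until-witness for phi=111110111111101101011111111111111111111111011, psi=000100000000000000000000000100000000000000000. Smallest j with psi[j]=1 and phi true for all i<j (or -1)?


(phi U psi) at 0: need smallest j with psi[j]=1 and phi[i]=1 for all i in [0,j).
Scan from step 0:
  step 0: phi=1, psi=0 -> continue
  step 1: phi=1, psi=0 -> continue
  step 2: phi=1, psi=0 -> continue
  step 3: psi=1 and phi held for [0,3) -> witness found
Witness step = 3

3


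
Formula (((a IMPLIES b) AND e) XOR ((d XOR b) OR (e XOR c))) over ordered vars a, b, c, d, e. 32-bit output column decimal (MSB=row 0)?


Formula: (((a IMPLIES b) AND e) XOR ((d XOR b) OR (e XOR c))) over a, b, c, d, e (32 rows)
Evaluate each row (bits = a,b,c,d,e, MSB first):
  row 0 [00000]: (((0 IMPLIES 0) AND 0) XOR ((0 XOR 0) OR (0 XOR 0))) -> 0
  row 1 [00001]: (((0 IMPLIES 0) AND 1) XOR ((0 XOR 0) OR (1 XOR 0))) -> 0
  row 2 [00010]: (((0 IMPLIES 0) AND 0) XOR ((1 XOR 0) OR (0 XOR 0))) -> 1
  row 3 [00011]: (((0 IMPLIES 0) AND 1) XOR ((1 XOR 0) OR (1 XOR 0))) -> 0
  row 4 [00100]: (((0 IMPLIES 0) AND 0) XOR ((0 XOR 0) OR (0 XOR 1))) -> 1
  row 5 [00101]: (((0 IMPLIES 0) AND 1) XOR ((0 XOR 0) OR (1 XOR 1))) -> 1
  row 6 [00110]: (((0 IMPLIES 0) AND 0) XOR ((1 XOR 0) OR (0 XOR 1))) -> 1
  row 7 [00111]: (((0 IMPLIES 0) AND 1) XOR ((1 XOR 0) OR (1 XOR 1))) -> 0
  row 8 [01000]: (((0 IMPLIES 1) AND 0) XOR ((0 XOR 1) OR (0 XOR 0))) -> 1
  row 9 [01001]: (((0 IMPLIES 1) AND 1) XOR ((0 XOR 1) OR (1 XOR 0))) -> 0
  row 10 [01010]: (((0 IMPLIES 1) AND 0) XOR ((1 XOR 1) OR (0 XOR 0))) -> 0
  row 11 [01011]: (((0 IMPLIES 1) AND 1) XOR ((1 XOR 1) OR (1 XOR 0))) -> 0
  row 12 [01100]: (((0 IMPLIES 1) AND 0) XOR ((0 XOR 1) OR (0 XOR 1))) -> 1
  row 13 [01101]: (((0 IMPLIES 1) AND 1) XOR ((0 XOR 1) OR (1 XOR 1))) -> 0
  row 14 [01110]: (((0 IMPLIES 1) AND 0) XOR ((1 XOR 1) OR (0 XOR 1))) -> 1
  row 15 [01111]: (((0 IMPLIES 1) AND 1) XOR ((1 XOR 1) OR (1 XOR 1))) -> 1
  row 16 [10000]: (((1 IMPLIES 0) AND 0) XOR ((0 XOR 0) OR (0 XOR 0))) -> 0
  row 17 [10001]: (((1 IMPLIES 0) AND 1) XOR ((0 XOR 0) OR (1 XOR 0))) -> 1
  row 18 [10010]: (((1 IMPLIES 0) AND 0) XOR ((1 XOR 0) OR (0 XOR 0))) -> 1
  row 19 [10011]: (((1 IMPLIES 0) AND 1) XOR ((1 XOR 0) OR (1 XOR 0))) -> 1
  row 20 [10100]: (((1 IMPLIES 0) AND 0) XOR ((0 XOR 0) OR (0 XOR 1))) -> 1
  row 21 [10101]: (((1 IMPLIES 0) AND 1) XOR ((0 XOR 0) OR (1 XOR 1))) -> 0
  row 22 [10110]: (((1 IMPLIES 0) AND 0) XOR ((1 XOR 0) OR (0 XOR 1))) -> 1
  row 23 [10111]: (((1 IMPLIES 0) AND 1) XOR ((1 XOR 0) OR (1 XOR 1))) -> 1
  row 24 [11000]: (((1 IMPLIES 1) AND 0) XOR ((0 XOR 1) OR (0 XOR 0))) -> 1
  row 25 [11001]: (((1 IMPLIES 1) AND 1) XOR ((0 XOR 1) OR (1 XOR 0))) -> 0
  row 26 [11010]: (((1 IMPLIES 1) AND 0) XOR ((1 XOR 1) OR (0 XOR 0))) -> 0
  row 27 [11011]: (((1 IMPLIES 1) AND 1) XOR ((1 XOR 1) OR (1 XOR 0))) -> 0
  row 28 [11100]: (((1 IMPLIES 1) AND 0) XOR ((0 XOR 1) OR (0 XOR 1))) -> 1
  row 29 [11101]: (((1 IMPLIES 1) AND 1) XOR ((0 XOR 1) OR (1 XOR 1))) -> 0
  row 30 [11110]: (((1 IMPLIES 1) AND 0) XOR ((1 XOR 1) OR (0 XOR 1))) -> 1
  row 31 [11111]: (((1 IMPLIES 1) AND 1) XOR ((1 XOR 1) OR (1 XOR 1))) -> 1
Full result column, 4 rows per line (a,b,c fixed per line; d,e runs 00..11 left to right):
  rows 0-3 [a,b,c=000]: 0010  = hex 2
  rows 4-7 [a,b,c=001]: 1110  = hex E
  rows 8-11 [a,b,c=010]: 1000  = hex 8
  rows 12-15 [a,b,c=011]: 1011  = hex B
  rows 16-19 [a,b,c=100]: 0111  = hex 7
  rows 20-23 [a,b,c=101]: 1011  = hex B
  rows 24-27 [a,b,c=110]: 1000  = hex 8
  rows 28-31 [a,b,c=111]: 1011  = hex B
Output column (row 0 .. row 31) = 00101110100010110111101110001011
Output column grouped in 4s = 0010 1110 1000 1011 0111 1011 1000 1011 = 0x2E8B7B8B
Convert to decimal digit by digit (value = value*16 + digit):
  2 -> 2
  2*16 + 14 (E) = 46
  46*16 + 8 = 744
  744*16 + 11 (B) = 11915
  11915*16 + 7 = 190647
  190647*16 + 11 (B) = 3050363
  3050363*16 + 8 = 48805816
  48805816*16 + 11 (B) = 780893067
Decimal = 780893067

780893067


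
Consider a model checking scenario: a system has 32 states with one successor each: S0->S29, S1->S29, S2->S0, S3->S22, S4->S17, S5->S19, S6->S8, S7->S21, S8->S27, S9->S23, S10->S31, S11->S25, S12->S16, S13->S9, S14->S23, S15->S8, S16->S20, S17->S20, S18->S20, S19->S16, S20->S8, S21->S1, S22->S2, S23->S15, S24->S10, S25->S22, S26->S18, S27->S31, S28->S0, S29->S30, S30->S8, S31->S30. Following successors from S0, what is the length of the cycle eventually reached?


Trace from S0 until a state repeats:
  S0 -> S29 -> S30 -> S8 -> S27 -> S31 -> S30
S30 first seen at step 2, revisited at step 6.
Cycle length = 6 - 2 = 4

4


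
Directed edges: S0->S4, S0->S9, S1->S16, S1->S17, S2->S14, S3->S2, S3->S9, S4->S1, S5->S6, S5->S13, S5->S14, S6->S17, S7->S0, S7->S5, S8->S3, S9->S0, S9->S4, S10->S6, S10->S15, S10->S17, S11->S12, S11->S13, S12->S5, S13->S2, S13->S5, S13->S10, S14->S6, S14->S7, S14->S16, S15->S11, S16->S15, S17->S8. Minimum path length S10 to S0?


BFS layer-by-layer from S10:
  dist 0: {S10}
  dist 1: {S6, S15, S17}
  dist 2: {S8, S11}
  dist 3: {S3, S12, S13}
  dist 4: {S2, S5, S9}
  dist 5: {S0, S4, S14}
  -> S0 reached at distance 5
Shortest path length = 5

5


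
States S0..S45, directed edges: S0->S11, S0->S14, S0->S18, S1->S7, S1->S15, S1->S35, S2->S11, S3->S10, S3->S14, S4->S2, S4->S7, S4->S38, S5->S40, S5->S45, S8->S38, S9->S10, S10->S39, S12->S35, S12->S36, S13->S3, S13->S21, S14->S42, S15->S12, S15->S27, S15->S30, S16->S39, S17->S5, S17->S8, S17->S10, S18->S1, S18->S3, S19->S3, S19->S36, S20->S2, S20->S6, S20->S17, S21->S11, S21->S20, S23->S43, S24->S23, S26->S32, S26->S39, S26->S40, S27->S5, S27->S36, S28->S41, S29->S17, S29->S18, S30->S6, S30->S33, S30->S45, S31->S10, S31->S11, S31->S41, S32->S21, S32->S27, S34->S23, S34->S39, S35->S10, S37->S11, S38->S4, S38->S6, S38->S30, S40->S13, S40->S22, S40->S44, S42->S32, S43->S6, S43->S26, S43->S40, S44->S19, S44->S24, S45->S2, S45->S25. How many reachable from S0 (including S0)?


BFS from S0:
  layer 0: {S0}
  layer 1: {S11, S14, S18}
  layer 2: {S1, S3, S42}
  layer 3: {S7, S10, S15, S32, S35}
  layer 4: {S12, S21, S27, S30, S39}
  layer 5: {S5, S6, S20, S33, S36, S45}
  layer 6: {S2, S17, S25, S40}
  layer 7: {S8, S13, S22, S44}
  layer 8: {S19, S24, S38}
  layer 9: {S4, S23}
  layer 10: {S43}
  layer 11: {S26}
Reachable set: {S0, S1, S2, S3, S4, S5, S6, S7, S8, S10, S11, S12, S13, S14, S15, S17, S18, S19, S20, S21, S22, S23, S24, S25, S26, S27, S30, S32, S33, S35, S36, S38, S39, S40, S42, S43, S44, S45}
Count = 38

38


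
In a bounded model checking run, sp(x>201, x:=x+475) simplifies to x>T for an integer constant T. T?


Formula: sp(P, x:=E) = exists old_x. (x = E[old_x/x]) AND P[old_x/x] (old_x is the value of x before the assignment; eliminate old_x by solving x = E[old_x/x] for old_x)
Step 1: Precondition P: x>201, i.e. old_x > 201
Step 2: Assignment gives x = old_x + 475, so old_x = x - 475
Step 3: Substitute into P: x - 475 > 201
Step 4: Simplify: x > 201+475 = 676

676


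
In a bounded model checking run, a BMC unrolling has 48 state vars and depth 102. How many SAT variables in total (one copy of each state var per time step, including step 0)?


BMC unrolls to depth k, creating one copy of each state var for steps 0..k.
Step count = 102 + 1 = 103 (steps 0 through 102)
Vars per step = 48
Total = 48 * 103 = 4944

4944


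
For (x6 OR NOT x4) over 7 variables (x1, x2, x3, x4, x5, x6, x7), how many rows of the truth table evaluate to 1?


Formula: (x6 OR NOT x4) over 7 vars (128 rows)
Evaluate each row (x1, x2, x3, x4, x5, x6, x7 as bits, MSB first):
  row 0 [0000000]: (0 OR NOT 0) -> 1
  row 1 [0000001]: (0 OR NOT 0) -> 1
  row 2 [0000010]: (1 OR NOT 0) -> 1
  row 3 [0000011]: (1 OR NOT 0) -> 1
  row 4 [0000100]: (0 OR NOT 0) -> 1
  (every remaining row is evaluated the same way; all 128 results are listed next)
Full result column, 8 rows per line (x1,x2,x3,x4 fixed per line; x5,x6,x7 runs 000..111 left to right):
  rows 0-7 [x1,x2,x3,x4=0000]: 11111111  (ones: 8)
  rows 8-15 [x1,x2,x3,x4=0001]: 00110011  (ones: 4)
  rows 16-23 [x1,x2,x3,x4=0010]: 11111111  (ones: 8)
  rows 24-31 [x1,x2,x3,x4=0011]: 00110011  (ones: 4)
  rows 32-39 [x1,x2,x3,x4=0100]: 11111111  (ones: 8)
  rows 40-47 [x1,x2,x3,x4=0101]: 00110011  (ones: 4)
  rows 48-55 [x1,x2,x3,x4=0110]: 11111111  (ones: 8)
  rows 56-63 [x1,x2,x3,x4=0111]: 00110011  (ones: 4)
  rows 64-71 [x1,x2,x3,x4=1000]: 11111111  (ones: 8)
  rows 72-79 [x1,x2,x3,x4=1001]: 00110011  (ones: 4)
  rows 80-87 [x1,x2,x3,x4=1010]: 11111111  (ones: 8)
  rows 88-95 [x1,x2,x3,x4=1011]: 00110011  (ones: 4)
  rows 96-103 [x1,x2,x3,x4=1100]: 11111111  (ones: 8)
  rows 104-111 [x1,x2,x3,x4=1101]: 00110011  (ones: 4)
  rows 112-119 [x1,x2,x3,x4=1110]: 11111111  (ones: 8)
  rows 120-127 [x1,x2,x3,x4=1111]: 00110011  (ones: 4)
Count of 1-rows = 8+4+8+4+8+4+8+4+8+4+8+4+8+4+8+4 = 96

96
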